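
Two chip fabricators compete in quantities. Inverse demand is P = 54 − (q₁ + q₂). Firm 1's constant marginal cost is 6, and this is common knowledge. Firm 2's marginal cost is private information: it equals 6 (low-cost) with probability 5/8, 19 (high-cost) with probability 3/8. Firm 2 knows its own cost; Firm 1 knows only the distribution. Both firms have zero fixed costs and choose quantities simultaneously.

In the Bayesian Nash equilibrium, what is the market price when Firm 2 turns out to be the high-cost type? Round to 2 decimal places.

Type-c best response for Firm 2: q₂(c) = (54 − c)/2 − q₁/2.
Firm 1 maximizes expected profit; its first-order condition is 54 − 2q₁ − E[q₂] − 6 = 0.
Substituting E[q₂] and solving: E[c₂] = 10.875, so q₁ = (54 − 2·6 + 10.875)/3 = 17.625.
q₂(high-cost) = 8.6875, so P = 54 − (17.625 + 8.6875) = 27.6875.

27.69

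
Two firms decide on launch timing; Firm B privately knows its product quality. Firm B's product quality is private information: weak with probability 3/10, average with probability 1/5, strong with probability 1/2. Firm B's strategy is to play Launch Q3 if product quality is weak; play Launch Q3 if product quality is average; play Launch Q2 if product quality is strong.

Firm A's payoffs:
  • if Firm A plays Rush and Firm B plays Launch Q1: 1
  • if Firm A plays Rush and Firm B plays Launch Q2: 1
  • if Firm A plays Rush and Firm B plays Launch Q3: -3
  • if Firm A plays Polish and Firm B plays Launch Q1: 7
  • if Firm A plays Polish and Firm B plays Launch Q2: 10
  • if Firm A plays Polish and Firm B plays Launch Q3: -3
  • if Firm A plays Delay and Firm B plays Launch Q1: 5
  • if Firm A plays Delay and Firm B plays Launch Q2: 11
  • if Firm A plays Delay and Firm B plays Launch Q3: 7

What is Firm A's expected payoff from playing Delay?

E[Delay] = 3/10·7 + 1/5·7 + 1/2·11 = 21/10 + 7/5 + 11/2 = 9

9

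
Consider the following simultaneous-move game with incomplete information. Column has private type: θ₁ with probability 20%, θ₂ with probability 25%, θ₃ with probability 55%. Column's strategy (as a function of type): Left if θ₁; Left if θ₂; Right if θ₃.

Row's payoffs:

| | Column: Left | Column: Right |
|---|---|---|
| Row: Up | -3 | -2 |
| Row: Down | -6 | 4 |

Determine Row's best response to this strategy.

Down

E[Up] = 0.2·(-3) + 0.25·(-3) + 0.55·(-2) = -2.45
E[Down] = 0.2·(-6) + 0.25·(-6) + 0.55·(4) = -0.5
Best response: Down (-0.5 is the largest).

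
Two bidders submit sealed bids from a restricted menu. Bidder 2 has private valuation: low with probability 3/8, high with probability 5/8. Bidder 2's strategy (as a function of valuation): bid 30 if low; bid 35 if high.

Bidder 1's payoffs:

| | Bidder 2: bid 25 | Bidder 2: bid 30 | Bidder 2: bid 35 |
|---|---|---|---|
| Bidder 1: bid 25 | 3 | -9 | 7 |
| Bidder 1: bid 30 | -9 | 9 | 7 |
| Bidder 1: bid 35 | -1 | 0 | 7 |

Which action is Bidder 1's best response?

E[bid 25] = 3/8·(-9) + 5/8·(7) = 1
E[bid 30] = 3/8·(9) + 5/8·(7) = 31/4
E[bid 35] = 3/8·(0) + 5/8·(7) = 35/8
Best response: bid 30 (31/4 is the largest).

bid 30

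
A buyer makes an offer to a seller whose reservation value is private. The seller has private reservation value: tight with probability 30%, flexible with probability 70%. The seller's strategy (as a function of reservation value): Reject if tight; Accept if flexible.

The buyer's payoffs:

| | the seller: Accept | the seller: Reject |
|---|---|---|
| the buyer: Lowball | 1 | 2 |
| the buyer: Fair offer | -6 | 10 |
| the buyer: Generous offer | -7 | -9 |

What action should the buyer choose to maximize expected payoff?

Lowball

E[Lowball] = 0.3·(2) + 0.7·(1) = 1.3
E[Fair offer] = 0.3·(10) + 0.7·(-6) = -1.2
E[Generous offer] = 0.3·(-9) + 0.7·(-7) = -7.6
Best response: Lowball (1.3 is the largest).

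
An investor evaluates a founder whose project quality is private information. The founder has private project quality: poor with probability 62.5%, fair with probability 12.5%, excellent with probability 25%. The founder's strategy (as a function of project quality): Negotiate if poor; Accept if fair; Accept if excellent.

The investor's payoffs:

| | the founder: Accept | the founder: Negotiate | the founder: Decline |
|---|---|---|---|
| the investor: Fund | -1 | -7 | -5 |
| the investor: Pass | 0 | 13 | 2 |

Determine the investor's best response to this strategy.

Compute the investor's expected payoff for each action, taking the expectation over the founder's type.
E[Fund] = 0.625·(-7) + 0.125·(-1) + 0.25·(-1) = -4.75
E[Pass] = 0.625·(13) + 0.125·(0) + 0.25·(0) = 8.125
Best response: Pass (8.125 is the largest).

Pass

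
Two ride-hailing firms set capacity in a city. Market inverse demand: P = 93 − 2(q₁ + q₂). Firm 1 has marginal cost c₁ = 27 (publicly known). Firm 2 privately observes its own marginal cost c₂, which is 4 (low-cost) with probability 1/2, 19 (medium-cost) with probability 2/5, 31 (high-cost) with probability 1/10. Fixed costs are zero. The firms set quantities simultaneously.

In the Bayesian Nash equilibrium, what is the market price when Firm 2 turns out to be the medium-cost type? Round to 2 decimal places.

47.38

Firm 2 with cost c maximizes (93 − 2(q₁+q₂) − c)·q₂, giving q₂(c) = (93 − c − 2q₁)/4.
E[c₂] = 1/2·4 + 2/5·19 + 1/10·31 = 12.7
Firm 1's FOC against E[q₂] yields q₁ = (93 − 2·27 + E[c₂])/6 = (93 − 54 + 12.7)/6 = 8.61667.
q₂(medium-cost) = 14.1917, so P = 93 − 2·(8.61667 + 14.1917) = 47.3833.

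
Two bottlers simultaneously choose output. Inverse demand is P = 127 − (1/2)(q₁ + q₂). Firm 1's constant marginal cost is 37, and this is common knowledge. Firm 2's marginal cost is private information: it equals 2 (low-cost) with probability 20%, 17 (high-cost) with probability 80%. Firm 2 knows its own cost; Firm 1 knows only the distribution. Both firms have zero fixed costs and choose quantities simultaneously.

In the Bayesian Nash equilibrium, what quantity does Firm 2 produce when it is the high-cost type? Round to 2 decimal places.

87.67

Firm 2 with cost c maximizes (127 − (1/2)(q₁+q₂) − c)·q₂, giving q₂(c) = (127 − c − (1/2)q₁).
E[c₂] = 0.2·2 + 0.8·17 = 14
Firm 1's FOC against E[q₂] yields q₁ = (127 − 2·37 + E[c₂])/(3/2) = (127 − 74 + 14)/(3/2) = 44.6667.
q₂(high-cost) = (127 − 17 − (1/2)·44.6667) = 87.6667.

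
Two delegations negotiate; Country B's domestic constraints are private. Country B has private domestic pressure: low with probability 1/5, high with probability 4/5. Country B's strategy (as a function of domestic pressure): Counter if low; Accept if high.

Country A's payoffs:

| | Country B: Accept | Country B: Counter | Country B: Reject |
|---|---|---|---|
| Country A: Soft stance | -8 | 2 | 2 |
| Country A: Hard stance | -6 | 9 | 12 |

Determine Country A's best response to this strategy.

Hard stance

E[Soft stance] = 1/5·(2) + 4/5·(-8) = -6
E[Hard stance] = 1/5·(9) + 4/5·(-6) = -3
Best response: Hard stance (-3 is the largest).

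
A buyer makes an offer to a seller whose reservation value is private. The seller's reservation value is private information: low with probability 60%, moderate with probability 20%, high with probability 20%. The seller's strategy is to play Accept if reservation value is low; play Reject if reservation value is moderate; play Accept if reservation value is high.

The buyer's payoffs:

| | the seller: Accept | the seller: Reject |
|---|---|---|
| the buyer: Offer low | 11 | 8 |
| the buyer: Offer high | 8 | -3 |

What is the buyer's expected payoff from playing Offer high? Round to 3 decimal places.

5.800

E[Offer high] = 0.6·8 + 0.2·(-3) + 0.2·8 = 4.8 + (-0.6) + 1.6 = 5.8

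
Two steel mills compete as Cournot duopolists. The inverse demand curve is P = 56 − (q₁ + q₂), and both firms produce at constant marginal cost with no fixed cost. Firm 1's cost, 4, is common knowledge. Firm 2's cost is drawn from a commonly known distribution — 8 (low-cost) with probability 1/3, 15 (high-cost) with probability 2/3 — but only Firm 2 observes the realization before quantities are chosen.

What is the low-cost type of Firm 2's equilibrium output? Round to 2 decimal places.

13.89

Firm 2 with cost c maximizes (56 − (q₁+q₂) − c)·q₂, giving q₂(c) = (56 − c − q₁)/2.
E[c₂] = 1/3·8 + 2/3·15 = 12.6667
Firm 1's FOC against E[q₂] yields q₁ = (56 − 2·4 + E[c₂])/3 = (56 − 8 + 12.6667)/3 = 20.2222.
q₂(low-cost) = (56 − 8 − 20.2222)/2 = 13.8889.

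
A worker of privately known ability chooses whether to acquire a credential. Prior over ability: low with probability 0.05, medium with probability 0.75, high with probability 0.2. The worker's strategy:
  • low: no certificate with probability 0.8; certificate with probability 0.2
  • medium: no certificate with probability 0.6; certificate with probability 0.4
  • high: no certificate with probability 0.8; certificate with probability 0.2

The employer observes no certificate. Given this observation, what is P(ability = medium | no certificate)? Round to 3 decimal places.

Apply Bayes' rule using the sender's strategy as the likelihood.
P(no certificate) = 0.05·0.8 + 0.75·0.6 + 0.2·0.8 = 0.65
P(medium | no certificate) = (0.75·0.6) / 0.65 = 0.45 / 0.65 = 0.692308

0.692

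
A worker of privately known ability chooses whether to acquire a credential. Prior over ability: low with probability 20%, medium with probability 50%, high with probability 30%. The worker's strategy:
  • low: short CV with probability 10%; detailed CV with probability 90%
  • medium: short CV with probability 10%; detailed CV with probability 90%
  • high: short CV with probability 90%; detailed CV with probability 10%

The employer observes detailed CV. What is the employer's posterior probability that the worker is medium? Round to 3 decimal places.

P(detailed CV) = 0.2·0.9 + 0.5·0.9 + 0.3·0.1 = 0.66
P(medium | detailed CV) = (0.5·0.9) / 0.66 = 0.45 / 0.66 = 0.681818

0.682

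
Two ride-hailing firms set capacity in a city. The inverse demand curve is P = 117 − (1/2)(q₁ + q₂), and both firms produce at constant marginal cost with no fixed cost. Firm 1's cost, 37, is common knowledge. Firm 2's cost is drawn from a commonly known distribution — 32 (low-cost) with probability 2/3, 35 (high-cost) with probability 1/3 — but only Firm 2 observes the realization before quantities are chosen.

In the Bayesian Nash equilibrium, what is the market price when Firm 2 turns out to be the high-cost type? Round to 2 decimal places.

63.33

Firm 2 with cost c maximizes (117 − (1/2)(q₁+q₂) − c)·q₂, giving q₂(c) = (117 − c − (1/2)q₁).
E[c₂] = 2/3·32 + 1/3·35 = 33
Firm 1's FOC against E[q₂] yields q₁ = (117 − 2·37 + E[c₂])/(3/2) = (117 − 74 + 33)/(3/2) = 50.6667.
q₂(high-cost) = 56.6667, so P = 117 − (1/2)·(50.6667 + 56.6667) = 63.3333.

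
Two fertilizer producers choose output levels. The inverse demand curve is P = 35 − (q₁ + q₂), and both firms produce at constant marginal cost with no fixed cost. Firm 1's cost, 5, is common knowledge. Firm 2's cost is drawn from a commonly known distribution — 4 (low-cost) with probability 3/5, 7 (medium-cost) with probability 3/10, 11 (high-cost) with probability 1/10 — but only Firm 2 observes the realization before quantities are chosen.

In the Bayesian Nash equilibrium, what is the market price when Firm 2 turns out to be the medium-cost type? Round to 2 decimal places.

Firm 2 with cost c maximizes (35 − (q₁+q₂) − c)·q₂, giving q₂(c) = (35 − c − q₁)/2.
E[c₂] = 3/5·4 + 3/10·7 + 1/10·11 = 5.6
Firm 1's FOC against E[q₂] yields q₁ = (35 − 2·5 + E[c₂])/3 = (35 − 10 + 5.6)/3 = 10.2.
q₂(medium-cost) = 8.9, so P = 35 − (10.2 + 8.9) = 15.9.

15.90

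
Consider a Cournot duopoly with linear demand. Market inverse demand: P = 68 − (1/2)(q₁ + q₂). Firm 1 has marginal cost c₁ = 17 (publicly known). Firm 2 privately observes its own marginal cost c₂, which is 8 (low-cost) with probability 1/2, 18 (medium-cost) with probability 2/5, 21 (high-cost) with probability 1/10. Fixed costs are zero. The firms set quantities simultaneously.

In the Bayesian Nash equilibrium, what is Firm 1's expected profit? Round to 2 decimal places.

Type-c best response for Firm 2: q₂(c) = (68 − c) − q₁/2.
Firm 1 maximizes expected profit; its first-order condition is 68 − q₁ − (1/2)E[q₂] − 17 = 0.
Substituting E[q₂] and solving: E[c₂] = 13.3, so q₁ = (68 − 2·17 + 13.3)/(3/2) = 31.5333.
E[P] = 68 − (1/2)·(q₁ + E[q₂]) = 32.7667; Firm 1's expected profit = (E[P] − 17)·q₁ = (32.7667 − 17)·31.5333 = 497.176.

497.18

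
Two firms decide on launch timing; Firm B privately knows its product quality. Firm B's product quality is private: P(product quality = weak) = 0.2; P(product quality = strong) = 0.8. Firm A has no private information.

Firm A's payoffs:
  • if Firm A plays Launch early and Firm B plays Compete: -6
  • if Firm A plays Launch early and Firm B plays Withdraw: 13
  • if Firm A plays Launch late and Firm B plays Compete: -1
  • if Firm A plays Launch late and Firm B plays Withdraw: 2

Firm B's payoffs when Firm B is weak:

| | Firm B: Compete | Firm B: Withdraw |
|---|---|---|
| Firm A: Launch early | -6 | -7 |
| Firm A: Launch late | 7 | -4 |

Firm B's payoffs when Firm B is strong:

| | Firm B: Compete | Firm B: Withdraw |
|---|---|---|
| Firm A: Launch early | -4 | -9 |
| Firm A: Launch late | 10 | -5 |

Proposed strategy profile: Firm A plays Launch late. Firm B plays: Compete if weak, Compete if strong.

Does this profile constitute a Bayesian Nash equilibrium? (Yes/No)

A profile is a BNE iff every type of every player is best-responding given beliefs about the other side.
Firm A plays Launch late: E[Launch late] = 0.2·(-1) + 0.8·(-1) = -1; E[Launch early] = -6. Best-responding. ✓
Firm B (product quality weak), facing Launch late: Compete gives 7, Withdraw gives -4. Proposed Compete is best. ✓
Firm B (product quality strong), facing Launch late: Compete gives 10, Withdraw gives -5. Proposed Compete is best. ✓

Yes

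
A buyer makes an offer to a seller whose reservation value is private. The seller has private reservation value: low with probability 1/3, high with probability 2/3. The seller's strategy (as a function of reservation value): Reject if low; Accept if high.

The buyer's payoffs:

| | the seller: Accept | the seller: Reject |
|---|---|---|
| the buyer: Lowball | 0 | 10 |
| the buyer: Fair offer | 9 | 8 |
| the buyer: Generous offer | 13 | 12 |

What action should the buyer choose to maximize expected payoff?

E[Lowball] = 1/3·(10) + 2/3·(0) = 10/3
E[Fair offer] = 1/3·(8) + 2/3·(9) = 26/3
E[Generous offer] = 1/3·(12) + 2/3·(13) = 38/3
Best response: Generous offer (38/3 is the largest).

Generous offer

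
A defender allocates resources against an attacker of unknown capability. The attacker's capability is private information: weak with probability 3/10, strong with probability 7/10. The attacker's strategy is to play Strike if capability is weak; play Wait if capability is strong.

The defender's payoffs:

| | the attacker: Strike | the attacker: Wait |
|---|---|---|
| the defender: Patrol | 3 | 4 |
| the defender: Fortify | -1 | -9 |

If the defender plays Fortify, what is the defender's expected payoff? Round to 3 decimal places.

E[Fortify] = 3/10·(-1) + 7/10·(-9) = (-3/10) + (-63/10) = -33/5

-6.600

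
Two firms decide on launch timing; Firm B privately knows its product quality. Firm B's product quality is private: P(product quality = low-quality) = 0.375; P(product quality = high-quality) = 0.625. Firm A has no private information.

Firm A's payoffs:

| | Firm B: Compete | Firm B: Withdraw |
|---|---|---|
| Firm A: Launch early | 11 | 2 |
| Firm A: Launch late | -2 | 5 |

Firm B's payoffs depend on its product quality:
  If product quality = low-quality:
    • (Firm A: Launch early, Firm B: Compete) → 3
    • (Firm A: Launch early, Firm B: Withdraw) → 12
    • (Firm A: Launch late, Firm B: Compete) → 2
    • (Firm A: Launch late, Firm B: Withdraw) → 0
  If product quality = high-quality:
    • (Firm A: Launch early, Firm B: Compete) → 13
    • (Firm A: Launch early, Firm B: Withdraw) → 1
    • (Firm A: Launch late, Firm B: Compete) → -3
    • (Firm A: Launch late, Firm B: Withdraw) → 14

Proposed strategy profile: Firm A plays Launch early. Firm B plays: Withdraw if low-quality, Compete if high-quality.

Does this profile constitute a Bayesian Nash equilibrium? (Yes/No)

A profile is a BNE iff every type of every player is best-responding given beliefs about the other side.
Firm A plays Launch early: E[Launch early] = 0.375·(2) + 0.625·(11) = 7.625; E[Launch late] = 0.625. Best-responding. ✓
Firm B (product quality low-quality), facing Launch early: Compete gives 3, Withdraw gives 12. Proposed Withdraw is best. ✓
Firm B (product quality high-quality), facing Launch early: Compete gives 13, Withdraw gives 1. Proposed Compete is best. ✓

Yes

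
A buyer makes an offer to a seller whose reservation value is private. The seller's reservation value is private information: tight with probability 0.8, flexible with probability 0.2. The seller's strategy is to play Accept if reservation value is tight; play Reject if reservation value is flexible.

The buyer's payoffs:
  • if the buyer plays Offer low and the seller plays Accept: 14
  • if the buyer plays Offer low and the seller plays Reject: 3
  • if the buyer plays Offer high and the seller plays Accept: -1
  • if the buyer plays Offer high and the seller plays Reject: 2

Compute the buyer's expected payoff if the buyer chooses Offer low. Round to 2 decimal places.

11.80

Take the expectation over the seller's reservation value, weighting each type's action by its prior probability.
E[Offer low] = 0.8·14 + 0.2·3 = 11.2 + 0.6 = 11.8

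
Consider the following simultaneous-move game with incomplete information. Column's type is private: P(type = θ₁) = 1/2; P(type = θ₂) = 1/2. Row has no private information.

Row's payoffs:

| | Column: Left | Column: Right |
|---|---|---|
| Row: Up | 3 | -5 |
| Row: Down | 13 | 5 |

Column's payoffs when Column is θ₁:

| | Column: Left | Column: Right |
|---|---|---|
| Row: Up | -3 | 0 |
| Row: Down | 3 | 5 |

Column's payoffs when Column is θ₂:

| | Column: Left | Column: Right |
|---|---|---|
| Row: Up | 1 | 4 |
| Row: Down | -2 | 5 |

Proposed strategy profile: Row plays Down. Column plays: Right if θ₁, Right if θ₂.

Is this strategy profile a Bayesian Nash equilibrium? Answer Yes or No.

Yes

Row plays Down: E[Down] = 1/2·(5) + 1/2·(5) = 5; E[Up] = -5. Best-responding. ✓
Column (type θ₁), facing Down: Left gives 3, Right gives 5. Proposed Right is best. ✓
Column (type θ₂), facing Down: Left gives -2, Right gives 5. Proposed Right is best. ✓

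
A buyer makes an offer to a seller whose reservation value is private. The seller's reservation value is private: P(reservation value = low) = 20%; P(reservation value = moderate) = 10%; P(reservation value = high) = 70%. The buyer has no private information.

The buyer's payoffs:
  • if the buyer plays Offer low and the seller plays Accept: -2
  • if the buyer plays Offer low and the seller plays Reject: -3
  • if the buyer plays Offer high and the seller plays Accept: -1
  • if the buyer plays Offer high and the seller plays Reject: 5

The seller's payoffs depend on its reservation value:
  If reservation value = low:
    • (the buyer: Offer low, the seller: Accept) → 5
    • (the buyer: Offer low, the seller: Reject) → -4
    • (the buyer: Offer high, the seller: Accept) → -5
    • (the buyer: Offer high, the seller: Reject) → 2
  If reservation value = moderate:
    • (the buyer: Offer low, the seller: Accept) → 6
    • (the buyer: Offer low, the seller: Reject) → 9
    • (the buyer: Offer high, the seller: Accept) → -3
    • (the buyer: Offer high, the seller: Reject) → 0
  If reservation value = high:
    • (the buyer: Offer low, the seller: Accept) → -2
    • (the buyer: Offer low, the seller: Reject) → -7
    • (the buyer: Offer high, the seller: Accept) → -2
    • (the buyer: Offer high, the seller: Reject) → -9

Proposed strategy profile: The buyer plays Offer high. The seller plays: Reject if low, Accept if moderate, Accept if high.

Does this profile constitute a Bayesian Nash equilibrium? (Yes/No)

No

A profile is a BNE iff every type of every player is best-responding given beliefs about the other side.
The buyer plays Offer high: E[Offer high] = 0.2·(5) + 0.1·(-1) + 0.7·(-1) = 0.2; E[Offer low] = -2.2. Best-responding. ✓
The seller (reservation value low), facing Offer high: Accept gives -5, Reject gives 2. Proposed Reject is best. ✓
The seller (reservation value moderate), facing Offer high: Accept gives -3, Reject gives 0. Proposed Accept is not best — profitable deviation exists. ✗
The seller (reservation value high), facing Offer high: Accept gives -2, Reject gives -9. Proposed Accept is best. ✓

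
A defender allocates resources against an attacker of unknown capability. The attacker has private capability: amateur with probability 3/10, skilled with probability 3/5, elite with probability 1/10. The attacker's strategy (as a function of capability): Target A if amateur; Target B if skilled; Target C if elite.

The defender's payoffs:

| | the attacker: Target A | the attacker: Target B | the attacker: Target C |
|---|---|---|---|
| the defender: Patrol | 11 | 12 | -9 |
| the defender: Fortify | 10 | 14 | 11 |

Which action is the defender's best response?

E[Patrol] = 3/10·(11) + 3/5·(12) + 1/10·(-9) = 48/5
E[Fortify] = 3/10·(10) + 3/5·(14) + 1/10·(11) = 25/2
Best response: Fortify (25/2 is the largest).

Fortify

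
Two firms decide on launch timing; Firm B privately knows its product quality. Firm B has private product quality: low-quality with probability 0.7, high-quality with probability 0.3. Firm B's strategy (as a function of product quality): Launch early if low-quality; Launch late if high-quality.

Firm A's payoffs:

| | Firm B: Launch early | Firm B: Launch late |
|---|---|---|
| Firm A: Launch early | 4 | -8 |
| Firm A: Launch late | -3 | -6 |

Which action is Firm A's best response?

E[Launch early] = 0.7·(4) + 0.3·(-8) = 0.4
E[Launch late] = 0.7·(-3) + 0.3·(-6) = -3.9
Best response: Launch early (0.4 is the largest).

Launch early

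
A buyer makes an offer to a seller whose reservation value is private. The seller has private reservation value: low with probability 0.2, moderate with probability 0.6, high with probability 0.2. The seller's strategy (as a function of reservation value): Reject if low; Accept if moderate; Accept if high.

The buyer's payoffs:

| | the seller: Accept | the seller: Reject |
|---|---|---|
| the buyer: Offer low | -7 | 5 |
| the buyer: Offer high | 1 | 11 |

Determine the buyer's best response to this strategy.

E[Offer low] = 0.2·(5) + 0.6·(-7) + 0.2·(-7) = -4.6
E[Offer high] = 0.2·(11) + 0.6·(1) + 0.2·(1) = 3
Best response: Offer high (3 is the largest).

Offer high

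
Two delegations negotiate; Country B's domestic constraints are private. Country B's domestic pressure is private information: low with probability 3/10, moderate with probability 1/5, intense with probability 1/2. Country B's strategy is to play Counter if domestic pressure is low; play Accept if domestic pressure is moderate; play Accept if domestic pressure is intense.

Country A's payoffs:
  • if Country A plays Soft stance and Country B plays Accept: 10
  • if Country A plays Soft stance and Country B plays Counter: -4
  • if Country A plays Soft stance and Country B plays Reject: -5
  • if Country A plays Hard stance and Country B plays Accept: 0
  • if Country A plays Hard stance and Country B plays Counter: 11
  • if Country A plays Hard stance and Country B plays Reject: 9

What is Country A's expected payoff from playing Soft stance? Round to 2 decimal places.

E[Soft stance] = 3/10·(-4) + 1/5·10 + 1/2·10 = (-6/5) + 2 + 5 = 29/5

5.80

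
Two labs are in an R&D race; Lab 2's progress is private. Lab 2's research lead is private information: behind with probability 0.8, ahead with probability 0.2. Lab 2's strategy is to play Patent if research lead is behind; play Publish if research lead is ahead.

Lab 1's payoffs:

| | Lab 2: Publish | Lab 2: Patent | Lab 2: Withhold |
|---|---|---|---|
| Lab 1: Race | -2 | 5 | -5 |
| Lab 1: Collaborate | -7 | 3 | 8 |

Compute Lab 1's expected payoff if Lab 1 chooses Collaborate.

Take the expectation over Lab 2's research lead, weighting each type's action by its prior probability.
E[Collaborate] = 0.8·3 + 0.2·(-7) = 2.4 + (-1.4) = 1

1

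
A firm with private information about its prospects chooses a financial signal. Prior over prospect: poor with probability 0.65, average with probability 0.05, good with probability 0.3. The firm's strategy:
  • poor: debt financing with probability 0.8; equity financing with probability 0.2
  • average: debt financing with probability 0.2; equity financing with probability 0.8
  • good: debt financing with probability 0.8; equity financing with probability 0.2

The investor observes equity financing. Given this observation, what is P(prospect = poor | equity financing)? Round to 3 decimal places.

Apply Bayes' rule using the sender's strategy as the likelihood.
P(equity financing) = 0.65·0.2 + 0.05·0.8 + 0.3·0.2 = 0.23
P(poor | equity financing) = (0.65·0.2) / 0.23 = 0.13 / 0.23 = 0.565217

0.565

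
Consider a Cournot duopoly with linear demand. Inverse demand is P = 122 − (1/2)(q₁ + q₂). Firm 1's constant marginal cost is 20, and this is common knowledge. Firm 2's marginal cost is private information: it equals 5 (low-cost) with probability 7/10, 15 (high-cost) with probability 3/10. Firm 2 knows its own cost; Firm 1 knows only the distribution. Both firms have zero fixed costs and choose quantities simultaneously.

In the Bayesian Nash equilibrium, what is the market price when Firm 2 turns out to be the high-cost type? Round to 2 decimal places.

53.50

Type-c best response for Firm 2: q₂(c) = (122 − c) − q₁/2.
Firm 1 maximizes expected profit; its first-order condition is 122 − q₁ − (1/2)E[q₂] − 20 = 0.
Substituting E[q₂] and solving: E[c₂] = 8, so q₁ = (122 − 2·20 + 8)/(3/2) = 60.
q₂(high-cost) = 77, so P = 122 − (1/2)·(60 + 77) = 53.5.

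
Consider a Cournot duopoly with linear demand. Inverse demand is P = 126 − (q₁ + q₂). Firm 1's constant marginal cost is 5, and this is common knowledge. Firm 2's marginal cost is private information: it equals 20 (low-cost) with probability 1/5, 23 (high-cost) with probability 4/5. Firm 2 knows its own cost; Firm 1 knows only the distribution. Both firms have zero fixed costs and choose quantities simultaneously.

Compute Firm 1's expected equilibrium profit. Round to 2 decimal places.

Type-c best response for Firm 2: q₂(c) = (126 − c)/2 − q₁/2.
Firm 1 maximizes expected profit; its first-order condition is 126 − 2q₁ − E[q₂] − 5 = 0.
Substituting E[q₂] and solving: E[c₂] = 22.4, so q₁ = (126 − 2·5 + 22.4)/3 = 46.1333.
E[P] = 126 − (q₁ + E[q₂]) = 51.1333; Firm 1's expected profit = (E[P] − 5)·q₁ = (51.1333 − 5)·46.1333 = 2128.28.

2128.28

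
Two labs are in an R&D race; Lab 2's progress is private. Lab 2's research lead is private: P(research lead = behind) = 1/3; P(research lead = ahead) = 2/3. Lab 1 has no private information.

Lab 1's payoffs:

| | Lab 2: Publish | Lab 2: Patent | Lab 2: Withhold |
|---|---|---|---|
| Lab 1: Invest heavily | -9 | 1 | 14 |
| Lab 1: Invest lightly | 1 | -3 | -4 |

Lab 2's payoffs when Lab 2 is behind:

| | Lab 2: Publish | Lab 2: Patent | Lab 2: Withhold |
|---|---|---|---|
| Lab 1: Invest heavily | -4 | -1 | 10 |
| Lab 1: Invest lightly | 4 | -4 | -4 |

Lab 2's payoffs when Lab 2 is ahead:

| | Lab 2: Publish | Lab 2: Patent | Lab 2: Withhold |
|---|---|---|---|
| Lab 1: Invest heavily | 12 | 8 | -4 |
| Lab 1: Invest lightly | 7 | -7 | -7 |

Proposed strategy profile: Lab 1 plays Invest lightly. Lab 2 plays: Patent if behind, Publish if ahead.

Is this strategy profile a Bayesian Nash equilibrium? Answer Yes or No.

Lab 1 plays Invest lightly: E[Invest lightly] = 1/3·(-3) + 2/3·(1) = -1/3; E[Invest heavily] = -17/3. Best-responding. ✓
Lab 2 (research lead behind), facing Invest lightly: Publish gives 4, Patent gives -4, Withhold gives -4. Proposed Patent is not best — profitable deviation exists. ✗
Lab 2 (research lead ahead), facing Invest lightly: Publish gives 7, Patent gives -7, Withhold gives -7. Proposed Publish is best. ✓

No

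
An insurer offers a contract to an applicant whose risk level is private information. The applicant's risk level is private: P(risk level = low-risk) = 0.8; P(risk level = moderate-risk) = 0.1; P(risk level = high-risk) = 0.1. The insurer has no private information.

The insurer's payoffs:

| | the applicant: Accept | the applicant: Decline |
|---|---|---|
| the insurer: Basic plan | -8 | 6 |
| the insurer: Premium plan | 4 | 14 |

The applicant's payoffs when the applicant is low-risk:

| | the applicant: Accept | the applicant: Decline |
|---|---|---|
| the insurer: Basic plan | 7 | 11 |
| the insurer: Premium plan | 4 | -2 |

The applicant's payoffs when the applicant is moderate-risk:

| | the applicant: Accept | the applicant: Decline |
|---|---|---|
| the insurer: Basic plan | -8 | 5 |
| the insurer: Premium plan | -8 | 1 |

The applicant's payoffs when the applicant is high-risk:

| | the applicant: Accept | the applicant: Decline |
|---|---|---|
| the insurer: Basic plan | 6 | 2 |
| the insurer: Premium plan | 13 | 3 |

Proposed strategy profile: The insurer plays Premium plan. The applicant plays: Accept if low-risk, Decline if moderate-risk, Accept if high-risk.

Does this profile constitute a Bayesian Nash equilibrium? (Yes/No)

The insurer plays Premium plan: E[Premium plan] = 0.8·(4) + 0.1·(14) + 0.1·(4) = 5; E[Basic plan] = -6.6. Best-responding. ✓
The applicant (risk level low-risk), facing Premium plan: Accept gives 4, Decline gives -2. Proposed Accept is best. ✓
The applicant (risk level moderate-risk), facing Premium plan: Accept gives -8, Decline gives 1. Proposed Decline is best. ✓
The applicant (risk level high-risk), facing Premium plan: Accept gives 13, Decline gives 3. Proposed Accept is best. ✓

Yes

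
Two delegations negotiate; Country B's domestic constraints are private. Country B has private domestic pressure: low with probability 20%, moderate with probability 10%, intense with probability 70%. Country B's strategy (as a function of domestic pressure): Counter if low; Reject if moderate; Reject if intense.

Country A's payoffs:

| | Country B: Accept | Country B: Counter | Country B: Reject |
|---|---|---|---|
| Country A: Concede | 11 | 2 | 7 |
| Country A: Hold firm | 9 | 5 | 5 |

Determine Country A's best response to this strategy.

Compute Country A's expected payoff for each action, taking the expectation over Country B's type.
E[Concede] = 0.2·(2) + 0.1·(7) + 0.7·(7) = 6
E[Hold firm] = 0.2·(5) + 0.1·(5) + 0.7·(5) = 5
Best response: Concede (6 is the largest).

Concede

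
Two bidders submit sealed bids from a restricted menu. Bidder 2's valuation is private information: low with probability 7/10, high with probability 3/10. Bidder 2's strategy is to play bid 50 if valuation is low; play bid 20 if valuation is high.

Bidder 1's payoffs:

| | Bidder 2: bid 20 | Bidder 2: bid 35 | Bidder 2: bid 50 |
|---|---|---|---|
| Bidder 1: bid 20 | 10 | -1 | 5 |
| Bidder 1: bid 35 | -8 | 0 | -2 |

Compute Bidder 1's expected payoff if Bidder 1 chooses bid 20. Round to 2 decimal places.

6.50

E[bid 20] = 7/10·5 + 3/10·10 = 7/2 + 3 = 13/2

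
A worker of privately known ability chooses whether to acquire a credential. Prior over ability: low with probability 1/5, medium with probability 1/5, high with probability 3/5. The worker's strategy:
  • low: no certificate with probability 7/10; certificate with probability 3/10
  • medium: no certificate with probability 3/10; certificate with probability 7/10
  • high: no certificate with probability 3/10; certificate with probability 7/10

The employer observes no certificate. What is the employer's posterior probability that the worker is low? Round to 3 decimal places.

P(no certificate) = (1/5)·(7/10) + (1/5)·(3/10) + (3/5)·(3/10) = 19/50
P(low | no certificate) = ((1/5)·(7/10)) / (19/50) = (7/50) / (19/50) = 7/19

0.368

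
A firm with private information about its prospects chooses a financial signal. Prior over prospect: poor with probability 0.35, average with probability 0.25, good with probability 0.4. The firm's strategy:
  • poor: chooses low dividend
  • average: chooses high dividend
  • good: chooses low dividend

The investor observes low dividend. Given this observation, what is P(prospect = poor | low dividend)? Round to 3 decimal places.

P(low dividend) = 0.35·1 + 0.25·0 + 0.4·1 = 0.75
P(poor | low dividend) = (0.35·1) / 0.75 = 0.35 / 0.75 = 0.466667

0.467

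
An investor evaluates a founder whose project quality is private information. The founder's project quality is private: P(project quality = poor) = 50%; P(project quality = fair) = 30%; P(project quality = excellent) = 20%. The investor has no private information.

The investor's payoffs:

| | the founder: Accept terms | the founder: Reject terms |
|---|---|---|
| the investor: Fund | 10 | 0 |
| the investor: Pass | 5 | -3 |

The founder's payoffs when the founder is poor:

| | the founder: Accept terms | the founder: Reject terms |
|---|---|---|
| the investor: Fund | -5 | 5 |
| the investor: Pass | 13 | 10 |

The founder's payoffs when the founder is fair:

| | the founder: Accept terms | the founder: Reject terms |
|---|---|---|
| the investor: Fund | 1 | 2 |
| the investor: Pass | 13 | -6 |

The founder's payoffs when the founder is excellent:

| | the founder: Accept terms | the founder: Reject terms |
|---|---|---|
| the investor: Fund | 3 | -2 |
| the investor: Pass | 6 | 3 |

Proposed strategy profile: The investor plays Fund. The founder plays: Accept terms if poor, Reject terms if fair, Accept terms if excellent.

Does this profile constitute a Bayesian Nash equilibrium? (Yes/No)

No

A profile is a BNE iff every type of every player is best-responding given beliefs about the other side.
The investor plays Fund: E[Fund] = 0.5·(10) + 0.3·(0) + 0.2·(10) = 7; E[Pass] = 2.6. Best-responding. ✓
The founder (project quality poor), facing Fund: Accept terms gives -5, Reject terms gives 5. Proposed Accept terms is not best — profitable deviation exists. ✗
The founder (project quality fair), facing Fund: Accept terms gives 1, Reject terms gives 2. Proposed Reject terms is best. ✓
The founder (project quality excellent), facing Fund: Accept terms gives 3, Reject terms gives -2. Proposed Accept terms is best. ✓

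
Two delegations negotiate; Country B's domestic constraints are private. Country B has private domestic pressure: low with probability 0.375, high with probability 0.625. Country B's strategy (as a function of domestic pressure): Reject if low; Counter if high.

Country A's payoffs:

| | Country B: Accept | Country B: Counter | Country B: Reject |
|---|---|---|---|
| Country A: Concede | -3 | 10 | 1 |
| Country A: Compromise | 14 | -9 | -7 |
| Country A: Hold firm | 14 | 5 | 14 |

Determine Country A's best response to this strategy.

Hold firm

E[Concede] = 0.375·(1) + 0.625·(10) = 6.625
E[Compromise] = 0.375·(-7) + 0.625·(-9) = -8.25
E[Hold firm] = 0.375·(14) + 0.625·(5) = 8.375
Best response: Hold firm (8.375 is the largest).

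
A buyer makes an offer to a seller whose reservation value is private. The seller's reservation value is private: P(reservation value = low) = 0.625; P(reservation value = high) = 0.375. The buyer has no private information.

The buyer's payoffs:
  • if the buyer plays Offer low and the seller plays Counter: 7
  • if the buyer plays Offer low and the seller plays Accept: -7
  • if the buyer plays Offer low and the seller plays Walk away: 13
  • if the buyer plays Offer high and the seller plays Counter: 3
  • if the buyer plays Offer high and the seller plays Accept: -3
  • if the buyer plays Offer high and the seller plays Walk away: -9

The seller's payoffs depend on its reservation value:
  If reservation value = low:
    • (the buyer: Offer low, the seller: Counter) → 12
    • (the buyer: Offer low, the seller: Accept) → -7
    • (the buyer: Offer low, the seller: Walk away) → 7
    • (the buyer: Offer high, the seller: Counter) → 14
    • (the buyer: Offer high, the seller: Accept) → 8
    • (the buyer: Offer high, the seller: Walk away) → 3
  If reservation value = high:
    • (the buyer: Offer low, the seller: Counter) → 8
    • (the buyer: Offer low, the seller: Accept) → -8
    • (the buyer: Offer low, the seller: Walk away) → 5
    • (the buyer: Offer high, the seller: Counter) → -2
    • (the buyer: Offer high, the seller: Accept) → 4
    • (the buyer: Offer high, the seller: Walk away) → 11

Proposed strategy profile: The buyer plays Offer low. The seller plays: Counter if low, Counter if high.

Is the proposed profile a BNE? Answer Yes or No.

Yes

The buyer plays Offer low: E[Offer low] = 0.625·(7) + 0.375·(7) = 7; E[Offer high] = 3. Best-responding. ✓
The seller (reservation value low), facing Offer low: Counter gives 12, Accept gives -7, Walk away gives 7. Proposed Counter is best. ✓
The seller (reservation value high), facing Offer low: Counter gives 8, Accept gives -8, Walk away gives 5. Proposed Counter is best. ✓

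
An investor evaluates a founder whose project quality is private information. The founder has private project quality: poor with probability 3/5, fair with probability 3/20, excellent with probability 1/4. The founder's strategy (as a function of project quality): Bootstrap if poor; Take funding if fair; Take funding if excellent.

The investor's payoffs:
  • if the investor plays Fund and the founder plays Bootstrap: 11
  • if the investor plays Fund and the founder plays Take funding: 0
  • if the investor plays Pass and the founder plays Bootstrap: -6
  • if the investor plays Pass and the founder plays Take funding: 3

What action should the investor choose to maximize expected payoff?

Fund

Compute the investor's expected payoff for each action, taking the expectation over the founder's type.
E[Fund] = 3/5·(11) + 3/20·(0) + 1/4·(0) = 33/5
E[Pass] = 3/5·(-6) + 3/20·(3) + 1/4·(3) = -12/5
Best response: Fund (33/5 is the largest).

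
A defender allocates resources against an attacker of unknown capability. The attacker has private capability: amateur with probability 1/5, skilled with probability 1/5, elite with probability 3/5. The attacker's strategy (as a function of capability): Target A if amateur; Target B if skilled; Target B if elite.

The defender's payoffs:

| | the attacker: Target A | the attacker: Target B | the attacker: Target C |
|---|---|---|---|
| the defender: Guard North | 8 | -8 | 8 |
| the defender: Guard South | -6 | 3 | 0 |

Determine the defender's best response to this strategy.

E[Guard North] = 1/5·(8) + 1/5·(-8) + 3/5·(-8) = -24/5
E[Guard South] = 1/5·(-6) + 1/5·(3) + 3/5·(3) = 6/5
Best response: Guard South (6/5 is the largest).

Guard South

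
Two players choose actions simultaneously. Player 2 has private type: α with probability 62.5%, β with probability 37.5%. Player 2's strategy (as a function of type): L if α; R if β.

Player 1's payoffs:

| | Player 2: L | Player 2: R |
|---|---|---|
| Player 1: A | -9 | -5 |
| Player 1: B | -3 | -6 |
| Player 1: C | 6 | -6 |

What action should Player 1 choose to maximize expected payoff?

E[A] = 0.625·(-9) + 0.375·(-5) = -7.5
E[B] = 0.625·(-3) + 0.375·(-6) = -4.125
E[C] = 0.625·(6) + 0.375·(-6) = 1.5
Best response: C (1.5 is the largest).

C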